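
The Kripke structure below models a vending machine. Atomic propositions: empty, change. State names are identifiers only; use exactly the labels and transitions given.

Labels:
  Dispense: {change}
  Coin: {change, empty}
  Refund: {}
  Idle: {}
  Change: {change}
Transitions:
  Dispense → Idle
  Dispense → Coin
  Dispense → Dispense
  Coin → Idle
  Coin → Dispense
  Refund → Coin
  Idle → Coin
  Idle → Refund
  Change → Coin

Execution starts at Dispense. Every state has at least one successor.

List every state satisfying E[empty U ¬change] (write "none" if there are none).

States satisfying empty: {Coin}.
States satisfying ¬change: {Refund, Idle}.
States satisfying E[empty U ¬change]: {Coin, Refund, Idle}.

{Coin, Refund, Idle}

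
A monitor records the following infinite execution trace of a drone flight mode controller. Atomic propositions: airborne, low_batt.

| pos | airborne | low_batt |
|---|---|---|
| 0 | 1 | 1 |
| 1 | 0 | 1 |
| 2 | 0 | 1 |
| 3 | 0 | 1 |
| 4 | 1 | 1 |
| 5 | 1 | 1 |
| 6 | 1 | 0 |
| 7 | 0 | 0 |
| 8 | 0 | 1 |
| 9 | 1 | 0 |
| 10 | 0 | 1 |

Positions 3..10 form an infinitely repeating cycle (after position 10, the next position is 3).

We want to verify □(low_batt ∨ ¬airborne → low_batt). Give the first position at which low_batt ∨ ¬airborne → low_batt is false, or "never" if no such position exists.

7

Check low_batt ∨ ¬airborne → low_batt at each position in order: 0 ✓, 1 ✓, 2 ✓, 3 ✓, 4 ✓, 5 ✓, 6 ✓.
At position 7 the labels are {}, so low_batt ∨ ¬airborne → low_batt is false there. This is the first violation.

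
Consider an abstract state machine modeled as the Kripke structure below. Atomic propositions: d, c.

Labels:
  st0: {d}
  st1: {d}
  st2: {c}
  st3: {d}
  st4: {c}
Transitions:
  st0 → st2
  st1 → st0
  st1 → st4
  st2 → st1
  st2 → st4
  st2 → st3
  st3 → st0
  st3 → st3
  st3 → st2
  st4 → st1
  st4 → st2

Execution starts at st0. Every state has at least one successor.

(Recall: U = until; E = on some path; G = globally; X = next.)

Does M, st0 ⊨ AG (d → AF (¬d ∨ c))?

States satisfying d → AF (¬d ∨ c): {st0, st1, st2, st4}.
States satisfying AG (d → AF (¬d ∨ c)): ∅.
st3 is reachable from st0 and violates d → AF (¬d ∨ c), so AG fails at st0.
st0 ∉ Sat(AG (d → AF (¬d ∨ c))).

Does not hold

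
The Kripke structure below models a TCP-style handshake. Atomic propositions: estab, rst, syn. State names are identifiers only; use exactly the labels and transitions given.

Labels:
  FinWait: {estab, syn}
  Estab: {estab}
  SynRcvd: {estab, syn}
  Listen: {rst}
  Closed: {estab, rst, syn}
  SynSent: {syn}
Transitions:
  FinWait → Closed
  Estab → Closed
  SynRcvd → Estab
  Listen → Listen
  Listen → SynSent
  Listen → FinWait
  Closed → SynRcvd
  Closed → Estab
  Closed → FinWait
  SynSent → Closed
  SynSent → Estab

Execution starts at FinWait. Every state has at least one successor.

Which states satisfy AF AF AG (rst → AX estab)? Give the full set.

{FinWait, Estab, SynRcvd, Closed, SynSent}

States satisfying AF AG (rst → AX estab): {FinWait, Estab, SynRcvd, Closed, SynSent}.
States satisfying AF AF AG (rst → AX estab): {FinWait, Estab, SynRcvd, Closed, SynSent}.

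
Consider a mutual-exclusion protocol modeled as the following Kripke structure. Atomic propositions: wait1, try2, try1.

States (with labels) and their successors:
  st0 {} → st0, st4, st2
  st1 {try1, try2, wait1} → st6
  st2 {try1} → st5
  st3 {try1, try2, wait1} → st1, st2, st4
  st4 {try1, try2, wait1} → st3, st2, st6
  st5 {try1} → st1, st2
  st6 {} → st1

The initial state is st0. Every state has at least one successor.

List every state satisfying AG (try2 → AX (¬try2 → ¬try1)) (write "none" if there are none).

States satisfying try2 → AX (¬try2 → ¬try1): {st0, st1, st2, st5, st6}.
States satisfying AG (try2 → AX (¬try2 → ¬try1)): {st1, st2, st5, st6}.

{st1, st2, st5, st6}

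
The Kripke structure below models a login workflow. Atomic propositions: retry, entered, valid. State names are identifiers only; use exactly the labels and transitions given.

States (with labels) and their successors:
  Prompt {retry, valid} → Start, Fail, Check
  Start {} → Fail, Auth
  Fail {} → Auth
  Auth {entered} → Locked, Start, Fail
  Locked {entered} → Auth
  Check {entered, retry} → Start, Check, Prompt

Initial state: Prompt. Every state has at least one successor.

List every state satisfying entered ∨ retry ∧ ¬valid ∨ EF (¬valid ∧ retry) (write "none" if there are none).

States satisfying ¬valid: {Start, Fail, Auth, Locked, Check}.
States satisfying retry ∧ ¬valid: {Check}.
States satisfying entered ∨ retry ∧ ¬valid: {Auth, Locked, Check}.
States satisfying ¬valid ∧ retry: {Check}.
States satisfying EF (¬valid ∧ retry): {Prompt, Check}.
States satisfying entered ∨ retry ∧ ¬valid ∨ EF (¬valid ∧ retry): {Prompt, Auth, Locked, Check}.

{Prompt, Auth, Locked, Check}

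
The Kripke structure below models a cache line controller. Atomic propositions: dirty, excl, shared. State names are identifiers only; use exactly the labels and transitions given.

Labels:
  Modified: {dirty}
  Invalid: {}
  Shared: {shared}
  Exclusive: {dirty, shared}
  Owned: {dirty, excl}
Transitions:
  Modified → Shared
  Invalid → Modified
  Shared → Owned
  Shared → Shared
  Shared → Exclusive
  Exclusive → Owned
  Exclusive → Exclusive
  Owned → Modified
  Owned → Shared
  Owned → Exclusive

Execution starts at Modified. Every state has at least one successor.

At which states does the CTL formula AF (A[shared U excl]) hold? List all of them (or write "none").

{Owned}

States satisfying A[shared U excl]: {Owned}.
States satisfying AF (A[shared U excl]): {Owned}.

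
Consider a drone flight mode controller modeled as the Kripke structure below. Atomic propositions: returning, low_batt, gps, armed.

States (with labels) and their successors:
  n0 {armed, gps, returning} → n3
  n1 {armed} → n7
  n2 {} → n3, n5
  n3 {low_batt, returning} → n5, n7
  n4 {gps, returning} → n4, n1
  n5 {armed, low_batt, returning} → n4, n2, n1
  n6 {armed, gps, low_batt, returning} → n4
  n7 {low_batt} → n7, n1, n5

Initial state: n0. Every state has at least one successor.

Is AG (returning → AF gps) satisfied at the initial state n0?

States satisfying returning → AF gps: {n0, n1, n2, n4, n6, n7}.
States satisfying AG (returning → AF gps): ∅.
n3 is reachable from n0 and violates returning → AF gps, so AG fails at n0.
n0 ∉ Sat(AG (returning → AF gps)).

Does not hold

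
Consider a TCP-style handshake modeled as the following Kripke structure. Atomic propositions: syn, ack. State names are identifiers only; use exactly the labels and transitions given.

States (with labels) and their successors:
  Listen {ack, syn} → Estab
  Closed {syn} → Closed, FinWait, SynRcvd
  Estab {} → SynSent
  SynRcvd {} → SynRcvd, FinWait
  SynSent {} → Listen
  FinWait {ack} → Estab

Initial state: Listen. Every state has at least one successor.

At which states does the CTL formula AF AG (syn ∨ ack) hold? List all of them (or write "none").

none

States satisfying AG (syn ∨ ack): ∅.
States satisfying AF AG (syn ∨ ack): ∅.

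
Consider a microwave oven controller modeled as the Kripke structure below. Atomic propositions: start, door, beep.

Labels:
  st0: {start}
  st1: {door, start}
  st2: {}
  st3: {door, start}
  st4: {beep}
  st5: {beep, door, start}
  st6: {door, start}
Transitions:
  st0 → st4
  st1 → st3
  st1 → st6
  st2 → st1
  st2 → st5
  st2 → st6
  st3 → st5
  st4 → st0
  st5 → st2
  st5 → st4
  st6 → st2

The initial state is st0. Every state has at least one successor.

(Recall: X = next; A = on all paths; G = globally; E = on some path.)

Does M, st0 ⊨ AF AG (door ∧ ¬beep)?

Does not hold

States satisfying AG (door ∧ ¬beep): ∅.
States satisfying AF AG (door ∧ ¬beep): ∅.
There is a path from st0 along which AG (door ∧ ¬beep) never holds.
st0 ∉ Sat(AF AG (door ∧ ¬beep)).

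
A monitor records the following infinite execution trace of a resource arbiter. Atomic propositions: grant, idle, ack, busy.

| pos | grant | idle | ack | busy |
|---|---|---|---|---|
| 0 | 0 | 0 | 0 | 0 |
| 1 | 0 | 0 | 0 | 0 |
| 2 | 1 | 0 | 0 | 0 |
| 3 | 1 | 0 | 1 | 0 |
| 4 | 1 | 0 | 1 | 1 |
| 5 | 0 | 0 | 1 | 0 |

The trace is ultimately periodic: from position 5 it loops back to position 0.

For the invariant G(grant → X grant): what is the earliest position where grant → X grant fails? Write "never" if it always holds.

4

Check grant → X grant at each position in order: 0 ✓, 1 ✓, 2 ✓, 3 ✓.
At position 4 the labels are {ack, busy, grant} and the next position 5 has {ack}, so grant → X grant is false there. This is the first violation.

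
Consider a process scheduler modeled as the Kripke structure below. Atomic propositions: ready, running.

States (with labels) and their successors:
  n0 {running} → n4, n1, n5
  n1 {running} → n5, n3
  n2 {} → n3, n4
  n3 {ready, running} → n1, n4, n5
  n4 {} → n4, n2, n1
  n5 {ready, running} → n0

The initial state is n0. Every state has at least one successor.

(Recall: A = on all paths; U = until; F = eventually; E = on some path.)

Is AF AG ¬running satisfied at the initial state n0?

Violated

States satisfying AG ¬running: ∅.
States satisfying AF AG ¬running: ∅.
There is a path from n0 along which AG ¬running never holds.
n0 ∉ Sat(AF AG ¬running).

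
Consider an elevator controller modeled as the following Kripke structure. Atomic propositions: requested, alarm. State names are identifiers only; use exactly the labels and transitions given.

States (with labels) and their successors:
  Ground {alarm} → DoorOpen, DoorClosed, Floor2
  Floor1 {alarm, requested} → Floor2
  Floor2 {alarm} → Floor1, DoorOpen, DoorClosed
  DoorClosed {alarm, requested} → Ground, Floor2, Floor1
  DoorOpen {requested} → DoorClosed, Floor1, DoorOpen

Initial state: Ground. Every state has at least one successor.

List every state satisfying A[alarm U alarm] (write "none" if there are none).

States satisfying alarm: {Ground, Floor1, Floor2, DoorClosed}.
States satisfying A[alarm U alarm]: {Ground, Floor1, Floor2, DoorClosed}.

{Ground, Floor1, Floor2, DoorClosed}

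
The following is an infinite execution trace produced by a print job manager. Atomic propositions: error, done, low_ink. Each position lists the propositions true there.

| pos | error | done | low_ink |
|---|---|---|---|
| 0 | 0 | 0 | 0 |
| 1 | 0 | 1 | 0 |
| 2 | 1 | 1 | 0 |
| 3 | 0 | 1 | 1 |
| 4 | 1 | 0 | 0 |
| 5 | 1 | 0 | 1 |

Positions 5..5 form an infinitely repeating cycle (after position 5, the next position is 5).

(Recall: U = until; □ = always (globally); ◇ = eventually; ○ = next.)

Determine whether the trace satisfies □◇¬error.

◇¬error must hold at every position from 0 onward. It fails at position 4, so □◇¬error is false.

Does not hold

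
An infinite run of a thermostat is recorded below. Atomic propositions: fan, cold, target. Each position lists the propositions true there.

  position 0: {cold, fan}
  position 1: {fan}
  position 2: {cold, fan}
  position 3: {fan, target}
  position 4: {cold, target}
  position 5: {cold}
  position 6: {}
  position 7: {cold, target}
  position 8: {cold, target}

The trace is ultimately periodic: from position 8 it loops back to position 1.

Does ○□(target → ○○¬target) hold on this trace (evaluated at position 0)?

Holds

The position after 0 is 1; □(target → ○○¬target) is true there.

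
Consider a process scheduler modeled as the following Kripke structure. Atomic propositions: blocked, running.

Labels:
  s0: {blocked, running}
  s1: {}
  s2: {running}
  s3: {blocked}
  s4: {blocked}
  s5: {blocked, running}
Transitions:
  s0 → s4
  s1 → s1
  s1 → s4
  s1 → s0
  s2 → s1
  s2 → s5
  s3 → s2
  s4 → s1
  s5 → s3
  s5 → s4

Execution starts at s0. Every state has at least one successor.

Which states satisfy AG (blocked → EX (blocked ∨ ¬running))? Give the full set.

States satisfying blocked → EX (blocked ∨ ¬running): {s0, s1, s2, s4, s5}.
States satisfying AG (blocked → EX (blocked ∨ ¬running)): {s0, s1, s4}.

{s0, s1, s4}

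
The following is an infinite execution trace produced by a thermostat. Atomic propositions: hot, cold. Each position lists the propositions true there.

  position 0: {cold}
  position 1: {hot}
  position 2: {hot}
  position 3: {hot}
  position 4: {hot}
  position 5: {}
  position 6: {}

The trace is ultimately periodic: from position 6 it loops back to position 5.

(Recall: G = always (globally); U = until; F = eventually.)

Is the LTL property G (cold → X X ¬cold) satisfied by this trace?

cold → X X ¬cold holds at every position 0..6, and those are all positions ever visited, so G (cold → X X ¬cold) holds.
Positions where cold holds: 0.
Check X X ¬cold at each: 0→ok.

Yes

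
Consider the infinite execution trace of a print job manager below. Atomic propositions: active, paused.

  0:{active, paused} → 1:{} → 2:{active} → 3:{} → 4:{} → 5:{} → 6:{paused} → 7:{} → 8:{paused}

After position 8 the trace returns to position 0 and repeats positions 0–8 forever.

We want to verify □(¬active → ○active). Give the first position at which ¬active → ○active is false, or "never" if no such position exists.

Check ¬active → ○active at each position in order: 0 ✓, 1 ✓, 2 ✓.
At position 3 the labels are {} and the next position 4 has {}, so ¬active → ○active is false there. This is the first violation.

3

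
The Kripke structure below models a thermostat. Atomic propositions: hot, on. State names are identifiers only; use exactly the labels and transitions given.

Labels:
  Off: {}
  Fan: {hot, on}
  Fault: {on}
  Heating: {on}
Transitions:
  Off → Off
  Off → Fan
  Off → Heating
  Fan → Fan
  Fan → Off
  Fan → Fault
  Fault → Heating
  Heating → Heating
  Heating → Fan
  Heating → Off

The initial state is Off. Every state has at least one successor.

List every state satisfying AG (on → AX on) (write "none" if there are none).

States satisfying on → AX on: {Off, Fault}.
States satisfying AG (on → AX on): ∅.

none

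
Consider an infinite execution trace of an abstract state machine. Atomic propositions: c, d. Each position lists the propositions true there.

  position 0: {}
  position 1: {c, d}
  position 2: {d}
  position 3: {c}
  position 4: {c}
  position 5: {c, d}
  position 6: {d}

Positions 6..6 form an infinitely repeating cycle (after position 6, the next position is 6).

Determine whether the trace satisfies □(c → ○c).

Violated

c → ○c must hold at every position from 0 onward. It fails at position 1, so □(c → ○c) is false.
Positions where c holds: 1, 3, 4, 5.
Check ○c at each: 1→fails, 3→ok, 4→ok, 5→fails.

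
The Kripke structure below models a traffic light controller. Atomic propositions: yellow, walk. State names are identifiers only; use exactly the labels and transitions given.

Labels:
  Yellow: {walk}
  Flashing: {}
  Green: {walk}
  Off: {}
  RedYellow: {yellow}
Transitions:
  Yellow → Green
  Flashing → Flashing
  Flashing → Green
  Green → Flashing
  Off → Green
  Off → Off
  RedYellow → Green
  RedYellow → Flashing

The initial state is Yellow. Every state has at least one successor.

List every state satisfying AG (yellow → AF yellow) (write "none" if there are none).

{Yellow, Flashing, Green, Off, RedYellow}

States satisfying yellow → AF yellow: {Yellow, Flashing, Green, Off, RedYellow}.
States satisfying AG (yellow → AF yellow): {Yellow, Flashing, Green, Off, RedYellow}.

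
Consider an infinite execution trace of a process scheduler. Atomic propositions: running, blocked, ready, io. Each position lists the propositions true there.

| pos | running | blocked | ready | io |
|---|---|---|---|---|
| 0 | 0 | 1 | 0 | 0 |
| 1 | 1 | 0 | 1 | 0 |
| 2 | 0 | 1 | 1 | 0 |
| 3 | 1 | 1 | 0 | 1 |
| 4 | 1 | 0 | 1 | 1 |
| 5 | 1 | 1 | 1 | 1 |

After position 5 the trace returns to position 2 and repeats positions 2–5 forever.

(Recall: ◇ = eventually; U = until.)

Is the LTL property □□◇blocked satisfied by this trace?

Yes

□◇blocked holds at every position 0..5, and those are all positions ever visited, so □□◇blocked holds.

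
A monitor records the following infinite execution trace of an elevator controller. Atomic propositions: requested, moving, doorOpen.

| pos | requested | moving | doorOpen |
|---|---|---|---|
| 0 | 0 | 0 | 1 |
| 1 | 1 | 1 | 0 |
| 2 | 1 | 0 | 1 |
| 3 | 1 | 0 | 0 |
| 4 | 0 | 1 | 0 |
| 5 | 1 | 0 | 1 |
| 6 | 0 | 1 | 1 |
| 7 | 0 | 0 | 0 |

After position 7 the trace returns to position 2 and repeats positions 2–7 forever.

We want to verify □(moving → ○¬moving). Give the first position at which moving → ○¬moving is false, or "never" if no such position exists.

never

moving → ○¬moving holds at every position 0..7, and those are all the positions the trace ever visits, so the invariant □(moving → ○¬moving) is never violated.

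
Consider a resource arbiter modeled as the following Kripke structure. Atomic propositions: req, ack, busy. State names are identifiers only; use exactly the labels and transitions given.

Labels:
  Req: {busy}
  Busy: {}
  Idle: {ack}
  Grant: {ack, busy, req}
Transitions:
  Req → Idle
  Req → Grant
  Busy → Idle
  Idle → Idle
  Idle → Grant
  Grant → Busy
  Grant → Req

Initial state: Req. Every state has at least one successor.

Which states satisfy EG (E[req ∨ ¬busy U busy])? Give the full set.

{Req, Busy, Idle, Grant}

States satisfying E[req ∨ ¬busy U busy]: {Req, Busy, Idle, Grant}.
States satisfying EG (E[req ∨ ¬busy U busy]): {Req, Busy, Idle, Grant}.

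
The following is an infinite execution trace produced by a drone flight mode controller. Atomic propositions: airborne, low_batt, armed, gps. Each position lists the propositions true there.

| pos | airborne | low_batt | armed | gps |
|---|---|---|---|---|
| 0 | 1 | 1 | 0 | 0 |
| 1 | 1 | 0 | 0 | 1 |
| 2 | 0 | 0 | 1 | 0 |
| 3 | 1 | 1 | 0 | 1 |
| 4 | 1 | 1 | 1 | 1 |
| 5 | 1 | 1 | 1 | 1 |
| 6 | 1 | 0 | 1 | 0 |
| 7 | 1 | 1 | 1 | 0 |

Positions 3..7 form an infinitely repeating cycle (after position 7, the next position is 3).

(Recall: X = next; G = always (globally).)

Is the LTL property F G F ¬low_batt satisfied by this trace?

Satisfied

G F ¬low_batt holds at position 0, which is reachable from 0, so F G F ¬low_batt holds.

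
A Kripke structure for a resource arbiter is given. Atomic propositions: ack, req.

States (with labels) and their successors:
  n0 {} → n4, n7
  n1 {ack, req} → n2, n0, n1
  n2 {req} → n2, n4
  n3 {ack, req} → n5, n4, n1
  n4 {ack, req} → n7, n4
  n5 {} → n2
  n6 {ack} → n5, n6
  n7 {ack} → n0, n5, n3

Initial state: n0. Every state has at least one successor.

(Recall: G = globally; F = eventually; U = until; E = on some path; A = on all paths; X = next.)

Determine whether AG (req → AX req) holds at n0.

States satisfying req → AX req: {n0, n2, n5, n6, n7}.
States satisfying AG (req → AX req): ∅.
n1 is reachable from n0 and violates req → AX req, so AG fails at n0.
n0 ∉ Sat(AG (req → AX req)).

Does not hold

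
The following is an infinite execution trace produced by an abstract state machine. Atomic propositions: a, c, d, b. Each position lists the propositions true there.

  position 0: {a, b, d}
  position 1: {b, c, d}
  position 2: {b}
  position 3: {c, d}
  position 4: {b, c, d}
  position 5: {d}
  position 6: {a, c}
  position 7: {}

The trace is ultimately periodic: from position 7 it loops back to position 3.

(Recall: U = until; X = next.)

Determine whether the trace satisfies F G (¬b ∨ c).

G (¬b ∨ c) holds at position 3, which is reachable from 0, so F G (¬b ∨ c) holds.

Yes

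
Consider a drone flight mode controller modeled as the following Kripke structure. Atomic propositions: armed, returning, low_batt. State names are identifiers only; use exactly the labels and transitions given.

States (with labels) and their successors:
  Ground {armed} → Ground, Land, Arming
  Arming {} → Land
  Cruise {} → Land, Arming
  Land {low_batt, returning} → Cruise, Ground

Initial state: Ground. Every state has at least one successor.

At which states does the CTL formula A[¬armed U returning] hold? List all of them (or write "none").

States satisfying ¬armed: {Arming, Cruise, Land}.
States satisfying returning: {Land}.
States satisfying A[¬armed U returning]: {Arming, Cruise, Land}.

{Arming, Cruise, Land}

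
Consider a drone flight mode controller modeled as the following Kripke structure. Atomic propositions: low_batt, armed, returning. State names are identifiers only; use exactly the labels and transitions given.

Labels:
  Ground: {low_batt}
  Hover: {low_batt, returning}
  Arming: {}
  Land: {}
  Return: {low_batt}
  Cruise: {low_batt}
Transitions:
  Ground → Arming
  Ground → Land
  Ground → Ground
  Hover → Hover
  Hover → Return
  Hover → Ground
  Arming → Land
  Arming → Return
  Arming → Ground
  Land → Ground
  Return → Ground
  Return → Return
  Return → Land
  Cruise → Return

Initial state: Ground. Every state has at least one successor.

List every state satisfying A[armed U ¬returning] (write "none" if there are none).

{Ground, Arming, Land, Return, Cruise}

States satisfying armed: ∅.
States satisfying ¬returning: {Ground, Arming, Land, Return, Cruise}.
States satisfying A[armed U ¬returning]: {Ground, Arming, Land, Return, Cruise}.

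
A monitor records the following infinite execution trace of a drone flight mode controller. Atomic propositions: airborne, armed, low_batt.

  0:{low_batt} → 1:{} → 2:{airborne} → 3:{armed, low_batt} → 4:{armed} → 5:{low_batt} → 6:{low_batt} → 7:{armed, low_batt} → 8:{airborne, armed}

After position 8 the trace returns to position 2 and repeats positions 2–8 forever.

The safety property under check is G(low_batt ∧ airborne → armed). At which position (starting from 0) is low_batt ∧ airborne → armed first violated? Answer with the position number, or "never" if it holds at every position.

never

low_batt ∧ airborne → armed holds at every position 0..8, and those are all the positions the trace ever visits, so the invariant G(low_batt ∧ airborne → armed) is never violated.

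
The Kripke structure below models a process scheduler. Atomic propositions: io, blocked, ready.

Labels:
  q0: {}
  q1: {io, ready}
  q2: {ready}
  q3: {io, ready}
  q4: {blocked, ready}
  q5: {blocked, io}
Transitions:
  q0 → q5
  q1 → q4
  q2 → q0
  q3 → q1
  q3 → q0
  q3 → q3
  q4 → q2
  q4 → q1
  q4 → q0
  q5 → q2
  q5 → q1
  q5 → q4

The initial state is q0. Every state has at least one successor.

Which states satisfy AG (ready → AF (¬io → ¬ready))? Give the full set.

{q0, q1, q2, q3, q4, q5}

States satisfying ready → AF (¬io → ¬ready): {q0, q1, q2, q3, q4, q5}.
States satisfying AG (ready → AF (¬io → ¬ready)): {q0, q1, q2, q3, q4, q5}.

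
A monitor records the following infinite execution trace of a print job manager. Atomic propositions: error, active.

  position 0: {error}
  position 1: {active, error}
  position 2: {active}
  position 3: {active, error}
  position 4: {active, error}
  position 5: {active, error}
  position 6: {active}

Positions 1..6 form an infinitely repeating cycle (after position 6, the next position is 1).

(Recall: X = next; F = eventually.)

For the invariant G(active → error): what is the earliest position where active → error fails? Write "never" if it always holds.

Check active → error at each position in order: 0 ✓, 1 ✓.
At position 2 the labels are {active}, so active → error is false there. This is the first violation.

2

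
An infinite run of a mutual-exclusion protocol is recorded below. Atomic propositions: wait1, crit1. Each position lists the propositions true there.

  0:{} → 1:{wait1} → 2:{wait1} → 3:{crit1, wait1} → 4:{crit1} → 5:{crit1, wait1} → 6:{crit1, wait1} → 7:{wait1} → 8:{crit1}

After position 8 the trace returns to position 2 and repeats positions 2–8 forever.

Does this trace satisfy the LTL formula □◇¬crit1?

◇¬crit1 holds at every position 0..8, and those are all positions ever visited, so □◇¬crit1 holds.

Yes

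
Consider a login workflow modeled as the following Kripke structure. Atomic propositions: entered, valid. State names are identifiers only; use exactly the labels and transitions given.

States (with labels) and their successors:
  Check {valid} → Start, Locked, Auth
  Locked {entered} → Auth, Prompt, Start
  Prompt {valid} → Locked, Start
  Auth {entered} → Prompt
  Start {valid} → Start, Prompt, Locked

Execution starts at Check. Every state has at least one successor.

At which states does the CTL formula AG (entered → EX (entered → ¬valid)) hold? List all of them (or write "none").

States satisfying entered → EX (entered → ¬valid): {Check, Locked, Prompt, Auth, Start}.
States satisfying AG (entered → EX (entered → ¬valid)): {Check, Locked, Prompt, Auth, Start}.

{Check, Locked, Prompt, Auth, Start}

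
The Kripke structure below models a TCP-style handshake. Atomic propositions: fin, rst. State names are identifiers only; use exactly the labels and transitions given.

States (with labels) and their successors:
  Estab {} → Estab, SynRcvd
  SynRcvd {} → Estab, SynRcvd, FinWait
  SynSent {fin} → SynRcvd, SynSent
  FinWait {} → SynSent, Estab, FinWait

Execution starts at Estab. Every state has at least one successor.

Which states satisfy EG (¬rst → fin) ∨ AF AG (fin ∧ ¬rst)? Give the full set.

States satisfying ¬rst → fin: {SynSent}.
States satisfying EG (¬rst → fin): {SynSent}.
States satisfying AG (fin ∧ ¬rst): ∅.
States satisfying AF AG (fin ∧ ¬rst): ∅.
States satisfying EG (¬rst → fin) ∨ AF AG (fin ∧ ¬rst): {SynSent}.

{SynSent}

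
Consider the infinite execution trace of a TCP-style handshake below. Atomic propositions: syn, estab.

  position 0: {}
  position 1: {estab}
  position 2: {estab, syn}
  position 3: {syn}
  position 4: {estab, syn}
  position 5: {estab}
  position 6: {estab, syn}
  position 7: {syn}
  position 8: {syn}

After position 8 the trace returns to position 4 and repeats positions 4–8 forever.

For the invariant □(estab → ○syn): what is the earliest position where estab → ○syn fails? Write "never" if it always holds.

Check estab → ○syn at each position in order: 0 ✓, 1 ✓, 2 ✓, 3 ✓.
At position 4 the labels are {estab, syn} and the next position 5 has {estab}, so estab → ○syn is false there. This is the first violation.

4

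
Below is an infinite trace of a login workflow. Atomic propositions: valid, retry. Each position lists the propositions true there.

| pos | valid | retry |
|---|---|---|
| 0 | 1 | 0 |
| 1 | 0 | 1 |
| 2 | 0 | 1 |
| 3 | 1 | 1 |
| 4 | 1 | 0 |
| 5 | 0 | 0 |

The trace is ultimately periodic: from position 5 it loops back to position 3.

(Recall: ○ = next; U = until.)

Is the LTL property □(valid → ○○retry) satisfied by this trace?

valid → ○○retry must hold at every position from 0 onward. It fails at position 3, so □(valid → ○○retry) is false.
Positions where valid holds: 0, 3, 4.
Check ○○retry at each: 0→ok, 3→fails, 4→ok.

Violated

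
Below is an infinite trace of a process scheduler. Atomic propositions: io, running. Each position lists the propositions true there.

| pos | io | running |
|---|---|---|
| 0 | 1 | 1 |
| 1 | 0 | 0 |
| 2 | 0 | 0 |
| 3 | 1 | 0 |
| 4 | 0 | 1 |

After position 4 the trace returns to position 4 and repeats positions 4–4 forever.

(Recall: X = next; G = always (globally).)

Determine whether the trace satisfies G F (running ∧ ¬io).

F (running ∧ ¬io) holds at every position 0..4, and those are all positions ever visited, so G F (running ∧ ¬io) holds.

Yes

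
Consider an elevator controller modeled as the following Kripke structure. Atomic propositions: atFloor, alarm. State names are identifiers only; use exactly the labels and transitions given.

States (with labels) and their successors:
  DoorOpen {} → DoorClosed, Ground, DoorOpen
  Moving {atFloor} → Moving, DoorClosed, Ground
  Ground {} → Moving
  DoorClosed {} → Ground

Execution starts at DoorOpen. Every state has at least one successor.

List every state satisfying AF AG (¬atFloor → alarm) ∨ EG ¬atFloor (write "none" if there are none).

{DoorOpen}

States satisfying AG (¬atFloor → alarm): ∅.
States satisfying AF AG (¬atFloor → alarm): ∅.
States satisfying ¬atFloor: {DoorOpen, Ground, DoorClosed}.
States satisfying EG ¬atFloor: {DoorOpen}.
States satisfying AF AG (¬atFloor → alarm) ∨ EG ¬atFloor: {DoorOpen}.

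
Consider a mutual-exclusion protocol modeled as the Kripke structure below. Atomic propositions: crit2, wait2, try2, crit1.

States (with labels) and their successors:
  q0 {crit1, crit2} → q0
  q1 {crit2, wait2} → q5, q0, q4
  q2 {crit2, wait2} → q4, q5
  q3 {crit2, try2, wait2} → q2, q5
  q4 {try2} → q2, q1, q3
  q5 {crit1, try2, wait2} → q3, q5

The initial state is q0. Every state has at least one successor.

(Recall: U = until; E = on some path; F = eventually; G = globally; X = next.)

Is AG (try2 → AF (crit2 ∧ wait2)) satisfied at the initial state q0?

Satisfied

States satisfying try2 → AF (crit2 ∧ wait2): {q0, q1, q2, q3, q4}.
States satisfying AG (try2 → AF (crit2 ∧ wait2)): {q0}.
Every state reachable from q0 satisfies try2 → AF (crit2 ∧ wait2).
q0 ∈ Sat(AG (try2 → AF (crit2 ∧ wait2))).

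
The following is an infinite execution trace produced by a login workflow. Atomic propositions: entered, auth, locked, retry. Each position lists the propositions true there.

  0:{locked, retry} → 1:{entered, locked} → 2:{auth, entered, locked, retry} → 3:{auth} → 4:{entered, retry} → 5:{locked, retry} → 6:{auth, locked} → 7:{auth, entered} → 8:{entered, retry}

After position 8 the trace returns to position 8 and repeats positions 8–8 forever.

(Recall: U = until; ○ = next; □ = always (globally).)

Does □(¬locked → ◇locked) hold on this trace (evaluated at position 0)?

¬locked → ◇locked must hold at every position from 0 onward. It fails at position 7, so □(¬locked → ◇locked) is false.
Positions where ¬locked holds: 3, 4, 7, 8.
Check ◇locked at each: 3→ok, 4→ok, 7→fails, 8→fails.

No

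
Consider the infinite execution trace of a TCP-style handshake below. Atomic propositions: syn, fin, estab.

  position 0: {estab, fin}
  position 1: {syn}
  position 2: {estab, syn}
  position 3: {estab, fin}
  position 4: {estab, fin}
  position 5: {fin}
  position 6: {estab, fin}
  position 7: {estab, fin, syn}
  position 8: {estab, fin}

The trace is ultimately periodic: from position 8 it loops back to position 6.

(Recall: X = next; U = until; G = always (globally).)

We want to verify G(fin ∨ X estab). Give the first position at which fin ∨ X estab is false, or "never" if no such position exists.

fin ∨ X estab holds at every position 0..8, and those are all the positions the trace ever visits, so the invariant G(fin ∨ X estab) is never violated.

never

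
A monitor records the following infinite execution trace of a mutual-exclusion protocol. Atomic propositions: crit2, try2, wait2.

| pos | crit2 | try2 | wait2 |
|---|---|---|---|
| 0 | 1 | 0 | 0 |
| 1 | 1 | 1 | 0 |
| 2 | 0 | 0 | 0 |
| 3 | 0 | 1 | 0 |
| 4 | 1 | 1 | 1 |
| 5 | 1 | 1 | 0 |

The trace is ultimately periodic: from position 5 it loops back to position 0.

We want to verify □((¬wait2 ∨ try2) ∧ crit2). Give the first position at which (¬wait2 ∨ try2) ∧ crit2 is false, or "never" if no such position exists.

2

Check (¬wait2 ∨ try2) ∧ crit2 at each position in order: 0 ✓, 1 ✓.
At position 2 the labels are {}, so (¬wait2 ∨ try2) ∧ crit2 is false there. This is the first violation.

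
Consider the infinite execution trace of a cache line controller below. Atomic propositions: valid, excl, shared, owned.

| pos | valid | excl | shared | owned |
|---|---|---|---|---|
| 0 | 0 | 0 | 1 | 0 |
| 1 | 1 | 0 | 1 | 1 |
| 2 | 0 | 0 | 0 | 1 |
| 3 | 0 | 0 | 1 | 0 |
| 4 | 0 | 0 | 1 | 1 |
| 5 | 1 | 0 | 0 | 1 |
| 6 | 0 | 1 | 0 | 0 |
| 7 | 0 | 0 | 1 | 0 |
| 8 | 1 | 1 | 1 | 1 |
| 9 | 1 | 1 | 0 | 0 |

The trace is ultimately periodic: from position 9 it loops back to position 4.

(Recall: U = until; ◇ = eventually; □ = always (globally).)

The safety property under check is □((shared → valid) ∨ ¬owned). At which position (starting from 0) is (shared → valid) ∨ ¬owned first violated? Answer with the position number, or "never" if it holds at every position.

4

Check (shared → valid) ∨ ¬owned at each position in order: 0 ✓, 1 ✓, 2 ✓, 3 ✓.
At position 4 the labels are {owned, shared}, so (shared → valid) ∨ ¬owned is false there. This is the first violation.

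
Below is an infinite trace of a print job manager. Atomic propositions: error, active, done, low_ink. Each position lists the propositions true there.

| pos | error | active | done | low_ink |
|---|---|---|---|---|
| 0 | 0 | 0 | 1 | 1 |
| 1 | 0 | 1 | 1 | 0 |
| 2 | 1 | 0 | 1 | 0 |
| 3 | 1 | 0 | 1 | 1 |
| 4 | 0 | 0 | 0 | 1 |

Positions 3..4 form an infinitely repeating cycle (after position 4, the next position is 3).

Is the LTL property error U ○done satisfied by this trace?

Walking from position 0: ○done first holds at position 0, and error holds at every earlier position along the way, so error U ○done holds.

Satisfied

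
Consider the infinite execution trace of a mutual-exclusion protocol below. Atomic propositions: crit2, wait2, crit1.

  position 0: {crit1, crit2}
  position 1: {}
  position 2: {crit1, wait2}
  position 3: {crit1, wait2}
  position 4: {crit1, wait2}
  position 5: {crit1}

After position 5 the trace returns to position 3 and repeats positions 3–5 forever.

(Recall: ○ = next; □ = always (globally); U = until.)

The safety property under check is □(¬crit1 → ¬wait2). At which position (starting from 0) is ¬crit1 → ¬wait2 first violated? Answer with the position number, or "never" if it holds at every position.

¬crit1 → ¬wait2 holds at every position 0..5, and those are all the positions the trace ever visits, so the invariant □(¬crit1 → ¬wait2) is never violated.

never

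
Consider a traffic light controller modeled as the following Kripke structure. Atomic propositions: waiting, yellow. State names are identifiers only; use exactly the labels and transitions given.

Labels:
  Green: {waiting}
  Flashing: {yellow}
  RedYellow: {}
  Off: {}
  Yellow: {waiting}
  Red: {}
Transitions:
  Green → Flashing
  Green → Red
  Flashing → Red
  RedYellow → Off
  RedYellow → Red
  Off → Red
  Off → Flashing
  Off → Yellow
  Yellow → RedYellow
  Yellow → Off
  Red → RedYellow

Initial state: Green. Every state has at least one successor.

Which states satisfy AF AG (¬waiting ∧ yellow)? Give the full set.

States satisfying AG (¬waiting ∧ yellow): ∅.
States satisfying AF AG (¬waiting ∧ yellow): ∅.

none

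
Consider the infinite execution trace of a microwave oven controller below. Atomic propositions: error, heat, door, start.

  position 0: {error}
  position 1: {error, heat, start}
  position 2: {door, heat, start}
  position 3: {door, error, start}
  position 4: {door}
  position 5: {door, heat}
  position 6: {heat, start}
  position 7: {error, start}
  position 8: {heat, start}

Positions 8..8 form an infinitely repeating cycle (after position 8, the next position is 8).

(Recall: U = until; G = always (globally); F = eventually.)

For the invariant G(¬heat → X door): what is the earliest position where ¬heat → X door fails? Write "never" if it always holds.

At position 0 the labels are {error} and the next position 1 has {error, heat, start}, so ¬heat → X door is false there. This is the first violation.

0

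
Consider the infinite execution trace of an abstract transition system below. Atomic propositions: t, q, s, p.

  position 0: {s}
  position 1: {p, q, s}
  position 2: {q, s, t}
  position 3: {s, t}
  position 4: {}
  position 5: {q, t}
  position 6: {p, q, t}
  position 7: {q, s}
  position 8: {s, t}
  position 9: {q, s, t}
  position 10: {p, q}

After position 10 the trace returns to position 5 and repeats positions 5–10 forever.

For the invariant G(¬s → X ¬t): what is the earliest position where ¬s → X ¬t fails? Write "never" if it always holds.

4

Check ¬s → X ¬t at each position in order: 0 ✓, 1 ✓, 2 ✓, 3 ✓.
At position 4 the labels are {} and the next position 5 has {q, t}, so ¬s → X ¬t is false there. This is the first violation.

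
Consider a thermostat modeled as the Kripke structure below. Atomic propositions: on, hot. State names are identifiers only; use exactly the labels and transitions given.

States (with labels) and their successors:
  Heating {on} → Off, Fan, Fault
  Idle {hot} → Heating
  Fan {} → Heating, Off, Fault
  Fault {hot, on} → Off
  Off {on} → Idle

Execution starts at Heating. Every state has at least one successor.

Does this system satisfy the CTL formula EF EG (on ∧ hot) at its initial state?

Does not hold

States satisfying EG (on ∧ hot): ∅.
States satisfying EF EG (on ∧ hot): ∅.
No suitable path/successor from Heating witnesses the formula.
Heating ∉ Sat(EF EG (on ∧ hot)).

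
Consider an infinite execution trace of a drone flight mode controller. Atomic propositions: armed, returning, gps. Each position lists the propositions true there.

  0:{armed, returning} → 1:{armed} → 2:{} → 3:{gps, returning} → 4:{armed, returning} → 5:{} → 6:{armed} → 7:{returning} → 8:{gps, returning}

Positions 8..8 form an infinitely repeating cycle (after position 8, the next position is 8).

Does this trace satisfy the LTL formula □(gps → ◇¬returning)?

Does not hold

gps → ◇¬returning must hold at every position from 0 onward. It fails at position 8, so □(gps → ◇¬returning) is false.
Positions where gps holds: 3, 8.
Check ◇¬returning at each: 3→ok, 8→fails.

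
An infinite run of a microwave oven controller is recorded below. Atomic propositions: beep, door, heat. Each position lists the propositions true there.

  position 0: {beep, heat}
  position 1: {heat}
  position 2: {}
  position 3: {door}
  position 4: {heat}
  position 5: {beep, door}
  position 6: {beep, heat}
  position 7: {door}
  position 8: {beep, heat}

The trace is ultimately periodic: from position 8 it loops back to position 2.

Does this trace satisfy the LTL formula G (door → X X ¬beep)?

door → X X ¬beep must hold at every position from 0 onward. It fails at position 3, so G (door → X X ¬beep) is false.
Positions where door holds: 3, 5, 7.
Check X X ¬beep at each: 3→fails, 5→ok, 7→ok.

Does not hold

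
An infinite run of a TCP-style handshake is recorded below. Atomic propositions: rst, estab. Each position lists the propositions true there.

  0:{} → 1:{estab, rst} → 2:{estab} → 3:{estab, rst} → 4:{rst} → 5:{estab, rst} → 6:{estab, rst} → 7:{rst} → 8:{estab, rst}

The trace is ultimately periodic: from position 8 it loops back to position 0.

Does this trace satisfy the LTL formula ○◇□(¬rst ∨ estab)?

The position after 0 is 1; ◇□(¬rst ∨ estab) is false there.

No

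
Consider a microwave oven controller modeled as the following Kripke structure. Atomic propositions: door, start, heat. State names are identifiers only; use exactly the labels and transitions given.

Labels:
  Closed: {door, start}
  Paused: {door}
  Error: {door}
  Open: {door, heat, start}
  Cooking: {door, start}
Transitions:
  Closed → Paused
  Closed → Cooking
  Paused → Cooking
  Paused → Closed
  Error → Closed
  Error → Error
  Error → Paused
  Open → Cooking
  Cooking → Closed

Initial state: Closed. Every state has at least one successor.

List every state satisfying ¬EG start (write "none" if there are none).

States satisfying start: {Closed, Open, Cooking}.
States satisfying EG start: {Closed, Open, Cooking}.
States satisfying ¬EG start: {Paused, Error}.

{Paused, Error}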